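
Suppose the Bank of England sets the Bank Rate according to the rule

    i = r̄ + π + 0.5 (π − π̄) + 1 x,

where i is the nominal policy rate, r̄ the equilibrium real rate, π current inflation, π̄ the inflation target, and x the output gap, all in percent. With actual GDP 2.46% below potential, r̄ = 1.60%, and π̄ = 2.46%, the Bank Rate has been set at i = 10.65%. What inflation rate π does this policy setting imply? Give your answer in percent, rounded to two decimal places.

8.49%

Output 2.46% below potential → x = -2.46.
Collecting π: i = r̄ + (1 + 0.5) π − 0.5 π̄ + 1 x
1.5 π = 10.65 − 1.60 + 0.5 × 2.46 − 1 × (-2.46) = 12.74
π = 12.74 / 1.5 = 8.49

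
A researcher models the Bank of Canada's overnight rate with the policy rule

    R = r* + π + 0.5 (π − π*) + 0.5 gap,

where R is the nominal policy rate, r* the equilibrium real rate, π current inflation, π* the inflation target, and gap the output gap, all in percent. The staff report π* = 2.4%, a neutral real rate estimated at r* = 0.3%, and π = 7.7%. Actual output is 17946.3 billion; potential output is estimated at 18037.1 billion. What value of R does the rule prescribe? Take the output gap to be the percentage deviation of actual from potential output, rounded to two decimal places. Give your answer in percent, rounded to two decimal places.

Output gap = 100 × (17946.3 − 18037.1) / 18037.1 = -0.50%.
R = 0.30 + 7.70 + 0.5 × (7.70 − 2.40) + 0.5 × (-0.50)
   = 0.30 + 7.7 + 2.65 − 0.25 = 10.40

10.40%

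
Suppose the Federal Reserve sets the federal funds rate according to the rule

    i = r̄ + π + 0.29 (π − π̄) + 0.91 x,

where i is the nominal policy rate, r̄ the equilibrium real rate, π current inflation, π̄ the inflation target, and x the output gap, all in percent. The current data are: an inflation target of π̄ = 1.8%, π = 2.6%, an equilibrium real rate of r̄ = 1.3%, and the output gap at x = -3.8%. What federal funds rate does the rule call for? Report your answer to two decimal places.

0.67%

i = 1.3 + 2.6 + 0.29 × (2.6 − 1.8) + 0.91 × (-3.8)
   = 1.3 + 2.6 + 0.232 − 3.458 = 0.67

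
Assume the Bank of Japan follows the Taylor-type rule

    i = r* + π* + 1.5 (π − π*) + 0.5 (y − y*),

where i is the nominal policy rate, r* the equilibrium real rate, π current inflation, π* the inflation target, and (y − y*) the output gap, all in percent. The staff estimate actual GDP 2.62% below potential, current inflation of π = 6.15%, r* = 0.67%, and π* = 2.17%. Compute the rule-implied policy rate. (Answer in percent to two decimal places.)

Output 2.62% below potential → (y − y*) = -2.62.
i = 0.67 + 2.17 + 1.5 × (6.15 − 2.17) + 0.5 × (-2.62)
   = 0.67 + 2.17 + 5.97 − 1.31 = 7.50

7.50%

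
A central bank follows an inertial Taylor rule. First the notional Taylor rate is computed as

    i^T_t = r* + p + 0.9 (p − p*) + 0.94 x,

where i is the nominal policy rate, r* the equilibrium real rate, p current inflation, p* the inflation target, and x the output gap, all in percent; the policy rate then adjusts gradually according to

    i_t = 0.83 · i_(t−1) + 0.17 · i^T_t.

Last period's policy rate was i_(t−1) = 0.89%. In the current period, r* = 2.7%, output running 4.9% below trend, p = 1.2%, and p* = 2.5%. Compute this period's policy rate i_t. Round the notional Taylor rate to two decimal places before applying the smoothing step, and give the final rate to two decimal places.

Output 4.9% below potential → x = -4.9.
i^T_t = 2.7 + 1.2 + 0.9 × (1.2 − 2.5) + 0.94 × (-4.9)
   = 2.7 + 1.2 − 1.17 − 4.606 = -1.88
i_t = 0.83 × 0.89 + 0.17 × (-1.88) = 0.7387 − 0.3196 = 0.42

0.42%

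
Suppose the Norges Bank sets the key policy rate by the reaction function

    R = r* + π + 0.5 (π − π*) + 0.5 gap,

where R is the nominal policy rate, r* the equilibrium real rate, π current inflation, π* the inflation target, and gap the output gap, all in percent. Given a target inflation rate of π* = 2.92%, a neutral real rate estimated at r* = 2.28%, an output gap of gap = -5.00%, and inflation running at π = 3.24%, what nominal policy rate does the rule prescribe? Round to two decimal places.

3.18%

R = 2.28 + 3.24 + 0.5 × (3.24 − 2.92) + 0.5 × (-5.00)
   = 2.28 + 3.24 + 0.16 − 2.5 = 3.18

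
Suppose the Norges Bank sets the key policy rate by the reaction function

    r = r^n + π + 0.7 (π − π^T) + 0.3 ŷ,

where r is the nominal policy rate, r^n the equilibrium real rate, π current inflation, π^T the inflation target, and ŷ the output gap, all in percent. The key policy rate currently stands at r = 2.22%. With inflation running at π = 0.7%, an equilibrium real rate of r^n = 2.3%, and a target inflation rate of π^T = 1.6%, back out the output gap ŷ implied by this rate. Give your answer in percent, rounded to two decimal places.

-0.50%

0.3 ŷ = 2.22 − 2.3 − 0.7 − 0.7 × (0.7 − 1.6) = -0.15
ŷ = -0.15 / 0.3 = -0.50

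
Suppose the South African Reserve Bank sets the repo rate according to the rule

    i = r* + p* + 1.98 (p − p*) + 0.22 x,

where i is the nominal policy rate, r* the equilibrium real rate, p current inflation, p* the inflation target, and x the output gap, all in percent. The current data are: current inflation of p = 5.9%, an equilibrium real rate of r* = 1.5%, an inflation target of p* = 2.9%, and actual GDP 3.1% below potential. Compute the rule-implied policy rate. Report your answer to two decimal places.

9.66%

Output 3.1% below potential → x = -3.1.
i = 1.5 + 2.9 + 1.98 × (5.9 − 2.9) + 0.22 × (-3.1)
   = 1.5 + 2.9 + 5.94 − 0.682 = 9.66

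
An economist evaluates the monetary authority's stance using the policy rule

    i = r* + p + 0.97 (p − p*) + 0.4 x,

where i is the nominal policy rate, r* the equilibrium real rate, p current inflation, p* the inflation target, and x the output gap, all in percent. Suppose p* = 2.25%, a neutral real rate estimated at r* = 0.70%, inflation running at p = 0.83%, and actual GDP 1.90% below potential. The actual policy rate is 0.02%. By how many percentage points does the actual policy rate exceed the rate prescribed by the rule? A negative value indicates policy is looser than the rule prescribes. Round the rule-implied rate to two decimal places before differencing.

Output 1.90% below potential → x = -1.90.
i = 0.70 + 0.83 + 0.97 × (0.83 − 2.25) + 0.4 × (-1.90)
   = 0.70 + 0.83 − 1.3774 − 0.76 = -0.61
Deviation = 0.02 − (-0.61) = 0.63 pp.

0.63 pp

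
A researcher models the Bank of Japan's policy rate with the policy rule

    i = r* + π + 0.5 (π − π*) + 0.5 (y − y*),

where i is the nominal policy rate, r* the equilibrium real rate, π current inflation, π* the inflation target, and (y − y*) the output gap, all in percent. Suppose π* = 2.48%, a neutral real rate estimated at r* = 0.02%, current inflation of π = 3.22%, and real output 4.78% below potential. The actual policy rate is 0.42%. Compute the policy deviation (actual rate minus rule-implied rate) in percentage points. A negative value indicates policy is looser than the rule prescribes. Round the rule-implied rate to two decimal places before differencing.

Output 4.78% below potential → (y − y*) = -4.78.
i = 0.02 + 3.22 + 0.5 × (3.22 − 2.48) + 0.5 × (-4.78)
   = 0.02 + 3.22 + 0.37 − 2.39 = 1.22
Deviation = 0.42 − 1.22 = -0.80 pp.

-0.80 pp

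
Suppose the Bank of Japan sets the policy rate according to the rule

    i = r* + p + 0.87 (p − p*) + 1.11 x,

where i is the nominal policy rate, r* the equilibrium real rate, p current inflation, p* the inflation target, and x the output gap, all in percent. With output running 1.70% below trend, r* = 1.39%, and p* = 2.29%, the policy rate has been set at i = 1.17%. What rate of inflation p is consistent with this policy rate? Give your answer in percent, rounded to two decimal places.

1.96%

Output 1.70% below potential → x = -1.70.
Collecting p: i = r* + (1 + 0.87) p − 0.87 p* + 1.11 x
1.87 p = 1.17 − 1.39 + 0.87 × 2.29 − 1.11 × (-1.70) = 3.6593
p = 3.6593 / 1.87 = 1.96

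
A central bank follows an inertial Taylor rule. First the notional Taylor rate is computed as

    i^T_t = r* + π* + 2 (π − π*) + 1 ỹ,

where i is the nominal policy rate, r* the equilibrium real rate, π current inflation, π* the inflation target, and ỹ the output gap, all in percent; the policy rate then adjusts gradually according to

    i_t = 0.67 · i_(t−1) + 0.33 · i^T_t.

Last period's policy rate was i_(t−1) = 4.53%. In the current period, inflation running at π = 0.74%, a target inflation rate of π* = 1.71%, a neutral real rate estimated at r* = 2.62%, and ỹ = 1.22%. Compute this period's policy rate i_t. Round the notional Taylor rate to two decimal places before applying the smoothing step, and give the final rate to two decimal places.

i^T_t = 2.62 + 1.71 + 2 × (0.74 − 1.71) + 1 × 1.22
   = 2.62 + 1.71 − 1.94 + 1.22 = 3.61
i_t = 0.67 × 4.53 + 0.33 × 3.61 = 3.0351 + 1.1913 = 4.23

4.23%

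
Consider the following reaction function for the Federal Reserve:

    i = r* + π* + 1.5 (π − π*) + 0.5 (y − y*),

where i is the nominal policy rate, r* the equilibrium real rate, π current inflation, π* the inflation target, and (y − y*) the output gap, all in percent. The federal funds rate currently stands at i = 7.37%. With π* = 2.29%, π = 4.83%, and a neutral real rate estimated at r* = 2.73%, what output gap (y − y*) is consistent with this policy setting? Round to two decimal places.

-2.92%

0.5 (y − y*) = 7.37 − 2.73 − 2.29 − 1.5 × (4.83 − 2.29) = -1.46
(y − y*) = -1.46 / 0.5 = -2.92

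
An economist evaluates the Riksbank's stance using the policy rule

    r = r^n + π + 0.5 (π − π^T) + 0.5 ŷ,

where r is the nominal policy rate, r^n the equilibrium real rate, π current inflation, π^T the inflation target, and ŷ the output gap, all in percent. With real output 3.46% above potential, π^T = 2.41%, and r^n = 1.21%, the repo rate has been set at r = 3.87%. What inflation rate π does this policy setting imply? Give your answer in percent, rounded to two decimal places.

1.42%

Output 3.46% above potential → ŷ = 3.46.
Collecting π: r = r^n + (1 + 0.5) π − 0.5 π^T + 0.5 ŷ
1.5 π = 3.87 − 1.21 + 0.5 × 2.41 − 0.5 × 3.46 = 2.135
π = 2.135 / 1.5 = 1.42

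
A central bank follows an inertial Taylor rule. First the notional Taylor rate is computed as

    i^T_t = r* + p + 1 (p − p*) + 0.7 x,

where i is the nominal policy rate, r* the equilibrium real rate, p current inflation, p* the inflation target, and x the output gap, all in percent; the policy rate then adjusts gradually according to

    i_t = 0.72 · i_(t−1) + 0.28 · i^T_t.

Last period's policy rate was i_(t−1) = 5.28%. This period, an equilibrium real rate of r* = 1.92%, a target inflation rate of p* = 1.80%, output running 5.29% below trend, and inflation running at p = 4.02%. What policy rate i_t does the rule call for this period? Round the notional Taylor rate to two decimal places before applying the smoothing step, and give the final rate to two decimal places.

5.05%

Output 5.29% below potential → x = -5.29.
i^T_t = 1.92 + 4.02 + 1 × (4.02 − 1.80) + 0.7 × (-5.29)
   = 1.92 + 4.02 + 2.22 − 3.703 = 4.46
i_t = 0.72 × 5.28 + 0.28 × 4.46 = 3.8016 + 1.2488 = 5.05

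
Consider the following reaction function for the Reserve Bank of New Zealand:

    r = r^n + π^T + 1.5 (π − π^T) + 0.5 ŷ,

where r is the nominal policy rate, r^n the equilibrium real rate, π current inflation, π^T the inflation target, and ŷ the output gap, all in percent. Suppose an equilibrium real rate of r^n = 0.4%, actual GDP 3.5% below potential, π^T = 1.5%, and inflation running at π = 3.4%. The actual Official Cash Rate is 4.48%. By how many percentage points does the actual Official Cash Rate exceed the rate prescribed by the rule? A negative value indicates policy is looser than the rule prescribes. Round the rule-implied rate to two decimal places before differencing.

Output 3.5% below potential → ŷ = -3.5.
r = 0.4 + 1.5 + 1.5 × (3.4 − 1.5) + 0.5 × (-3.5)
   = 0.4 + 1.5 + 2.85 − 1.75 = 3.00
Deviation = 4.48 − 3.00 = 1.48 pp.

1.48 pp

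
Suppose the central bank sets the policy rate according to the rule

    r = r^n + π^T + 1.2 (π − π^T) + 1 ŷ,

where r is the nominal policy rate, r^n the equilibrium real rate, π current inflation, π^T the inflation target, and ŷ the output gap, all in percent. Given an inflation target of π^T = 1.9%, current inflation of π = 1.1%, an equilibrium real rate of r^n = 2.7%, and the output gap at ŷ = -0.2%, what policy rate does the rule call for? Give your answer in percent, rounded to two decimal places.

3.44%

r = 2.7 + 1.9 + 1.2 × (1.1 − 1.9) + 1 × (-0.2)
   = 2.7 + 1.9 − 0.96 − 0.2 = 3.44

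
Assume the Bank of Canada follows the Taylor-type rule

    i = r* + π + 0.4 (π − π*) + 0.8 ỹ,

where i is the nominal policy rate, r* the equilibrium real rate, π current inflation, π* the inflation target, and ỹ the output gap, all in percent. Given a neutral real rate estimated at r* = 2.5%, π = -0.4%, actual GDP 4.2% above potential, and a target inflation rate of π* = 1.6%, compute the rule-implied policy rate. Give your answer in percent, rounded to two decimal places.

Output 4.2% above potential → ỹ = 4.2.
i = 2.5 + (-0.4) + 0.4 × (-0.4 − 1.6) + 0.8 × 4.2
   = 2.5 − 0.4 − 0.8 + 3.36 = 4.66

4.66%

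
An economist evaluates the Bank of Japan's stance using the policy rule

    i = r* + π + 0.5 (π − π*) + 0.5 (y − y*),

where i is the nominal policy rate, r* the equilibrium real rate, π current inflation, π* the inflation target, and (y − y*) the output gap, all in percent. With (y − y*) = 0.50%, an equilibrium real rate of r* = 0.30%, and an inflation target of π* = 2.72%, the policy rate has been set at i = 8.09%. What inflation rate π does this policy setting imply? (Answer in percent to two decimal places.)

Collecting π: i = r* + (1 + 0.5) π − 0.5 π* + 0.5 (y − y*)
1.5 π = 8.09 − 0.30 + 0.5 × 2.72 − 0.5 × 0.50 = 8.9
π = 8.9 / 1.5 = 5.93

5.93%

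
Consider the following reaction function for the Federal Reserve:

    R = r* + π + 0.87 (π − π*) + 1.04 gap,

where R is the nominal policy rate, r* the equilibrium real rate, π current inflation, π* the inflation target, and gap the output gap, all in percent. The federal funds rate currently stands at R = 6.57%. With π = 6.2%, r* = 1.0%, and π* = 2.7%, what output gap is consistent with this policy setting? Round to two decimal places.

-3.53%

1.04 gap = 6.57 − 1.0 − 6.2 − 0.87 × (6.2 − 2.7) = -3.675
gap = -3.675 / 1.04 = -3.53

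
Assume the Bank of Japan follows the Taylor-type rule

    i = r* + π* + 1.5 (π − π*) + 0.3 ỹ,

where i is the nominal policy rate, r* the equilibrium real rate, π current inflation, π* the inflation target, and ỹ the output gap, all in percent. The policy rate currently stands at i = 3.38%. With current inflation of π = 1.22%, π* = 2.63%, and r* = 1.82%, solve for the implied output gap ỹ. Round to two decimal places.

0.3 ỹ = 3.38 − 1.82 − 2.63 − 1.5 × (1.22 − 2.63) = 1.045
ỹ = 1.045 / 0.3 = 3.48

3.48%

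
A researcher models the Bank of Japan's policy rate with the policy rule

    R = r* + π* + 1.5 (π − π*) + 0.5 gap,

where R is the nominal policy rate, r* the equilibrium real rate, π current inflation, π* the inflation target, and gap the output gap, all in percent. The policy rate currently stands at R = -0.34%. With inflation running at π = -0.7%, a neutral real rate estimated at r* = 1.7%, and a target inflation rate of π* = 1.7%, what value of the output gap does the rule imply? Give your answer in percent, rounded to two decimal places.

-0.28%

0.5 gap = -0.34 − 1.7 − 1.7 − 1.5 × ((-0.7) − 1.7) = -0.14
gap = -0.14 / 0.5 = -0.28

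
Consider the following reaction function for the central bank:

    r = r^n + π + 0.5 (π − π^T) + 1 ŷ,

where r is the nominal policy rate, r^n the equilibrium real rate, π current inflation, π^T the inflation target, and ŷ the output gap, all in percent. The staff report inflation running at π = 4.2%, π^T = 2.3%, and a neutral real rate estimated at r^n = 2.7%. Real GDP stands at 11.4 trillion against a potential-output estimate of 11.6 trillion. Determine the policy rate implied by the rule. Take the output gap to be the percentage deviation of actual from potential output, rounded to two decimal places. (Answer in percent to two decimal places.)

6.13%

Output gap = 100 × (11.4 − 11.6) / 11.6 = -1.72%.
r = 2.70 + 4.20 + 0.5 × (4.20 − 2.30) + 1 × (-1.72)
   = 2.70 + 4.2 + 0.95 − 1.72 = 6.13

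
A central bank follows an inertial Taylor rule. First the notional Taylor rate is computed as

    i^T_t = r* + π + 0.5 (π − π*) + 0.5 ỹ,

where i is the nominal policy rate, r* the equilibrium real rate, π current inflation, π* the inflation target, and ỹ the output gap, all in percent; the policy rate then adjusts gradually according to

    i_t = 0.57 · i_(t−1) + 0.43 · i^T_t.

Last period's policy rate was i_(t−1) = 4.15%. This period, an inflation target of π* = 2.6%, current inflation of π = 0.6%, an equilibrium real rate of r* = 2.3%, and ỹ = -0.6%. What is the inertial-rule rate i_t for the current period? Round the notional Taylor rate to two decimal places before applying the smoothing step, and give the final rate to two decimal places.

3.05%

i^T_t = 2.3 + 0.6 + 0.5 × (0.6 − 2.6) + 0.5 × (-0.6)
   = 2.3 + 0.6 − 1 − 0.3 = 1.60
i_t = 0.57 × 4.15 + 0.43 × 1.60 = 2.3655 + 0.688 = 3.05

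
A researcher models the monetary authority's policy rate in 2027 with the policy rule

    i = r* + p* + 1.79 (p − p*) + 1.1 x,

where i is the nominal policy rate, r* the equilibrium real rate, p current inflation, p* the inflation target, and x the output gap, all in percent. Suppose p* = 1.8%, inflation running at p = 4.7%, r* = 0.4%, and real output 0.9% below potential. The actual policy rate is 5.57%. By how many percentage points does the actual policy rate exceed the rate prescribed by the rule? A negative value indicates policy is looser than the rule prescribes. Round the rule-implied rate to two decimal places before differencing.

-0.83 pp

Output 0.9% below potential → x = -0.9.
i = 0.4 + 1.8 + 1.79 × (4.7 − 1.8) + 1.1 × (-0.9)
   = 0.4 + 1.8 + 5.191 − 0.99 = 6.40
Deviation = 5.57 − 6.40 = -0.83 pp.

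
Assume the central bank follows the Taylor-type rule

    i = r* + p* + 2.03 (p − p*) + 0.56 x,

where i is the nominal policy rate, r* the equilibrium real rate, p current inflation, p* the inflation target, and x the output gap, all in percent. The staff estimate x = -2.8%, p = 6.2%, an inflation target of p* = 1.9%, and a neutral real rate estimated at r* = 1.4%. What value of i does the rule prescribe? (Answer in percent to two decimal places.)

10.46%

i = 1.4 + 1.9 + 2.03 × (6.2 − 1.9) + 0.56 × (-2.8)
   = 1.4 + 1.9 + 8.729 − 1.568 = 10.46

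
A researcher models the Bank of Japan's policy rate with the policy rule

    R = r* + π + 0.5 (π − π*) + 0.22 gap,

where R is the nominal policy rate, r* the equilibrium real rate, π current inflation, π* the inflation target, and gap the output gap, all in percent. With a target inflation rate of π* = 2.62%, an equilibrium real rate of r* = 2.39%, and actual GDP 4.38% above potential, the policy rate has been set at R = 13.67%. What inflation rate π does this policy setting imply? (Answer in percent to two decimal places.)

Output 4.38% above potential → gap = 4.38.
Collecting π: R = r* + (1 + 0.5) π − 0.5 π* + 0.22 gap
1.5 π = 13.67 − 2.39 + 0.5 × 2.62 − 0.22 × 4.38 = 11.6264
π = 11.6264 / 1.5 = 7.75

7.75%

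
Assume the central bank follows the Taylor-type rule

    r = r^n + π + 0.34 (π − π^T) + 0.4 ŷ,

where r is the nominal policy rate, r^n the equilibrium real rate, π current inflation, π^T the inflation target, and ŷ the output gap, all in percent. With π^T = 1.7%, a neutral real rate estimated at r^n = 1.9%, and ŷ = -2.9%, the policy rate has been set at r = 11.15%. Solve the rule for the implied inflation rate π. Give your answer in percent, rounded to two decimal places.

Collecting π: r = r^n + (1 + 0.34) π − 0.34 π^T + 0.4 ŷ
1.34 π = 11.15 − 1.9 + 0.34 × 1.7 − 0.4 × (-2.9) = 10.988
π = 10.988 / 1.34 = 8.20

8.20%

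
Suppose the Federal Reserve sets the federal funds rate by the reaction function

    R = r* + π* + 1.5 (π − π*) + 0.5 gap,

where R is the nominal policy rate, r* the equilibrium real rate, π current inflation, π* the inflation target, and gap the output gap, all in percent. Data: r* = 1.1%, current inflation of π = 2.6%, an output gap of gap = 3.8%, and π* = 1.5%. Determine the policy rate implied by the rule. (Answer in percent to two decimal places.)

6.15%

R = 1.1 + 1.5 + 1.5 × (2.6 − 1.5) + 0.5 × 3.8
   = 1.1 + 1.5 + 1.65 + 1.9 = 6.15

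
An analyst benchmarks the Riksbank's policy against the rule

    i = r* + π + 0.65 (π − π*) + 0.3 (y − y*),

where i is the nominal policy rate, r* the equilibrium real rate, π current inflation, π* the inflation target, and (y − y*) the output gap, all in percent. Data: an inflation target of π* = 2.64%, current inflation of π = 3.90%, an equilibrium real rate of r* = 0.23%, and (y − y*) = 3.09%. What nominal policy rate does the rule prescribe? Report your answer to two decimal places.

5.88%

i = 0.23 + 3.90 + 0.65 × (3.90 − 2.64) + 0.3 × 3.09
   = 0.23 + 3.9 + 0.819 + 0.927 = 5.88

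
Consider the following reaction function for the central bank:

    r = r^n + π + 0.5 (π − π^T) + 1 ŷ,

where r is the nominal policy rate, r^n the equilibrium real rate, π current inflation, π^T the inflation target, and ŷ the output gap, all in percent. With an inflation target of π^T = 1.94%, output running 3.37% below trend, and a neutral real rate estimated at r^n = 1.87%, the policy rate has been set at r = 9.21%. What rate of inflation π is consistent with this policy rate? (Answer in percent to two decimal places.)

Output 3.37% below potential → ŷ = -3.37.
Collecting π: r = r^n + (1 + 0.5) π − 0.5 π^T + 1 ŷ
1.5 π = 9.21 − 1.87 + 0.5 × 1.94 − 1 × (-3.37) = 11.68
π = 11.68 / 1.5 = 7.79

7.79%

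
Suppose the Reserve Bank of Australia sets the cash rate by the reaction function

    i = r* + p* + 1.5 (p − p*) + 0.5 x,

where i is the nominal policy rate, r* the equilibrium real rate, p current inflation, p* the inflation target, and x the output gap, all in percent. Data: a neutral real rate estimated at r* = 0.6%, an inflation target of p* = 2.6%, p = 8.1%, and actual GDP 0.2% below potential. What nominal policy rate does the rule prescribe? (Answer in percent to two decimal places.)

Output 0.2% below potential → x = -0.2.
i = 0.6 + 2.6 + 1.5 × (8.1 − 2.6) + 0.5 × (-0.2)
   = 0.6 + 2.6 + 8.25 − 0.1 = 11.35

11.35%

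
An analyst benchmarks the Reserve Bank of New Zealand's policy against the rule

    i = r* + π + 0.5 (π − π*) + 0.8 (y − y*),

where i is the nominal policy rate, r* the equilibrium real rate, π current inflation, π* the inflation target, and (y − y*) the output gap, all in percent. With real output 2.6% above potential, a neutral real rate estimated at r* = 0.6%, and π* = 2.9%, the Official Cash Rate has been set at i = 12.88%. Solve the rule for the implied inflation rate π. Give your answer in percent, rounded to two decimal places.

7.77%

Output 2.6% above potential → (y − y*) = 2.6.
Collecting π: i = r* + (1 + 0.5) π − 0.5 π* + 0.8 (y − y*)
1.5 π = 12.88 − 0.6 + 0.5 × 2.9 − 0.8 × 2.6 = 11.65
π = 11.65 / 1.5 = 7.77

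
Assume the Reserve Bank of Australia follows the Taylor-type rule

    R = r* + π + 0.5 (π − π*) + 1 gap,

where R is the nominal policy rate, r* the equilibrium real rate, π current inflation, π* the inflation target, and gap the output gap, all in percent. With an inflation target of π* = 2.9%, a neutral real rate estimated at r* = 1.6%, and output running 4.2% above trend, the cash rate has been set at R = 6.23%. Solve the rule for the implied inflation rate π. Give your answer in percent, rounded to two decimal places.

1.25%

Output 4.2% above potential → gap = 4.2.
Collecting π: R = r* + (1 + 0.5) π − 0.5 π* + 1 gap
1.5 π = 6.23 − 1.6 + 0.5 × 2.9 − 1 × 4.2 = 1.88
π = 1.88 / 1.5 = 1.25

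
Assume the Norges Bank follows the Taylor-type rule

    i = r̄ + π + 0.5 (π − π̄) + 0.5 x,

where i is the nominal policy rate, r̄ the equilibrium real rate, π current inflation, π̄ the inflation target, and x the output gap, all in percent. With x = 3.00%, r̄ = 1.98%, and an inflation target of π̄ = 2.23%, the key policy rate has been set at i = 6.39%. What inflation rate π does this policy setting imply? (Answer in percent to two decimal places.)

2.68%

Collecting π: i = r̄ + (1 + 0.5) π − 0.5 π̄ + 0.5 x
1.5 π = 6.39 − 1.98 + 0.5 × 2.23 − 0.5 × 3.00 = 4.025
π = 4.025 / 1.5 = 2.68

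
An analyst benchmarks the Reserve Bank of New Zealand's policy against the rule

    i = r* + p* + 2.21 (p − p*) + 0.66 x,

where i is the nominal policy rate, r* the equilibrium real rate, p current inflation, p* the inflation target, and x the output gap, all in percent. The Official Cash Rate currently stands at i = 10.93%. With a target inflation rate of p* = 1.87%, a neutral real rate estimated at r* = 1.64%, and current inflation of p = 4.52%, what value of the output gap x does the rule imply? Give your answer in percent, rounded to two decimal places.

2.37%

0.66 x = 10.93 − 1.64 − 1.87 − 2.21 × (4.52 − 1.87) = 1.5635
x = 1.5635 / 0.66 = 2.37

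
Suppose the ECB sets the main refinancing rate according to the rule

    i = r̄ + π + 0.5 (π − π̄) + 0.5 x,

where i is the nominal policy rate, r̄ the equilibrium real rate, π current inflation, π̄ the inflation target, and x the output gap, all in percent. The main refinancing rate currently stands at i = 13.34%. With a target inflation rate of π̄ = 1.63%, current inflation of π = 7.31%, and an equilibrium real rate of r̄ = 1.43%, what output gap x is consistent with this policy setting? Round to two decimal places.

0.5 x = 13.34 − 1.43 − 7.31 − 0.5 × (7.31 − 1.63) = 1.76
x = 1.76 / 0.5 = 3.52

3.52%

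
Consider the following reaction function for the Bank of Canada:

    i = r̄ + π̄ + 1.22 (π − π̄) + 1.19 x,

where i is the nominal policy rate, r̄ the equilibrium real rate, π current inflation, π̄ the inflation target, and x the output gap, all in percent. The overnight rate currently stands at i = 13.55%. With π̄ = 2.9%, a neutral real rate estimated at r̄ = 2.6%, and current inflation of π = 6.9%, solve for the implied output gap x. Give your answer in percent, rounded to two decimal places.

2.66%

1.19 x = 13.55 − 2.6 − 2.9 − 1.22 × (6.9 − 2.9) = 3.17
x = 3.17 / 1.19 = 2.66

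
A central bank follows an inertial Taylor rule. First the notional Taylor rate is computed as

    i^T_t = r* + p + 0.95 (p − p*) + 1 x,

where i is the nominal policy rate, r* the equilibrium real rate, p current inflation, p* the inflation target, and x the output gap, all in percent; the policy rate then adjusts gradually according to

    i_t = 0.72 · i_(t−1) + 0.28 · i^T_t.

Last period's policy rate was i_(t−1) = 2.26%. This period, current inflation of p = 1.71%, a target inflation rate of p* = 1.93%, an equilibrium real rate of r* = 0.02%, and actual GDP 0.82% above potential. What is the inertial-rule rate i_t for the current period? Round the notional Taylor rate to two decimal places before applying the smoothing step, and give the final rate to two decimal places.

2.28%

Output 0.82% above potential → x = 0.82.
i^T_t = 0.02 + 1.71 + 0.95 × (1.71 − 1.93) + 1 × 0.82
   = 0.02 + 1.71 − 0.209 + 0.82 = 2.34
i_t = 0.72 × 2.26 + 0.28 × 2.34 = 1.6272 + 0.6552 = 2.28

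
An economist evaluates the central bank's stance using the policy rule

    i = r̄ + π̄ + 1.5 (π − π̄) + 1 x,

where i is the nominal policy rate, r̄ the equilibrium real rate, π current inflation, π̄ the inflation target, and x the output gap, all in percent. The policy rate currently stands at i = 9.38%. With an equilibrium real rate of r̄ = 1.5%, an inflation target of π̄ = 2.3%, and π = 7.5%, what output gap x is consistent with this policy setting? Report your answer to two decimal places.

1 x = 9.38 − 1.5 − 2.3 − 1.5 × (7.5 − 2.3) = -2.22
x = -2.22 / 1 = -2.22

-2.22%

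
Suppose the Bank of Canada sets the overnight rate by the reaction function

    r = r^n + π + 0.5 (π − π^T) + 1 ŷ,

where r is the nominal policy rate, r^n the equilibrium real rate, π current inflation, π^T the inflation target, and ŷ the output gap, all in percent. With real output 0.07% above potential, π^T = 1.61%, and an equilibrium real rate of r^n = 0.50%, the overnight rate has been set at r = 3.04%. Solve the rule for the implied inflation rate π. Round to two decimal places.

Output 0.07% above potential → ŷ = 0.07.
Collecting π: r = r^n + (1 + 0.5) π − 0.5 π^T + 1 ŷ
1.5 π = 3.04 − 0.50 + 0.5 × 1.61 − 1 × 0.07 = 3.275
π = 3.275 / 1.5 = 2.18

2.18%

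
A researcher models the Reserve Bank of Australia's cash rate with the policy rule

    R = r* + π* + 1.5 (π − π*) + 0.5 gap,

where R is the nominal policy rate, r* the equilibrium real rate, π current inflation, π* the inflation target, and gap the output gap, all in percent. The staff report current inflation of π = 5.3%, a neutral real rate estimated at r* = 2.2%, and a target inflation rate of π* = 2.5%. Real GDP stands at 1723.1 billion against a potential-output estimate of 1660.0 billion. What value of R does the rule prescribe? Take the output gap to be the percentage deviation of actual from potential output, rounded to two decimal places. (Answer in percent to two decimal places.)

10.80%

Output gap = 100 × (1723.1 − 1660.0) / 1660.0 = 3.80%.
R = 2.20 + 2.50 + 1.5 × (5.30 − 2.50) + 0.5 × 3.80
   = 2.20 + 2.5 + 4.2 + 1.9 = 10.80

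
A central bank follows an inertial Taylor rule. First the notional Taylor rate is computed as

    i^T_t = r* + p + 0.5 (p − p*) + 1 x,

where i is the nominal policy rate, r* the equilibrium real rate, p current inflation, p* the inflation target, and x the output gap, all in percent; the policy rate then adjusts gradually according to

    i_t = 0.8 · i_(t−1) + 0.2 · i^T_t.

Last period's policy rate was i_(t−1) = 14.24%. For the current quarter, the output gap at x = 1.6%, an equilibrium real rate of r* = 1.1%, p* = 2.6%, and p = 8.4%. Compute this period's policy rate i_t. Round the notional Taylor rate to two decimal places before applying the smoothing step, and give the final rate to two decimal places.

i^T_t = 1.1 + 8.4 + 0.5 × (8.4 − 2.6) + 1 × 1.6
   = 1.1 + 8.4 + 2.9 + 1.6 = 14.00
i_t = 0.8 × 14.24 + 0.2 × 14.00 = 11.392 + 2.8 = 14.19

14.19%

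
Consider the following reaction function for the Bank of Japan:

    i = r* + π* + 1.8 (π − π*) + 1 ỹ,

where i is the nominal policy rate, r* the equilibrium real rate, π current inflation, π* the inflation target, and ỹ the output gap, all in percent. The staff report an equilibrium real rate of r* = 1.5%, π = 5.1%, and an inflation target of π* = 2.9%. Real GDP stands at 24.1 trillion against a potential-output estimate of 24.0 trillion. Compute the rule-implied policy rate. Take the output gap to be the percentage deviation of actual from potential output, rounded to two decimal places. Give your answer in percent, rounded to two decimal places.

8.78%

Output gap = 100 × (24.1 − 24.0) / 24.0 = 0.42%.
i = 1.50 + 2.90 + 1.8 × (5.10 − 2.90) + 1 × 0.42
   = 1.50 + 2.9 + 3.96 + 0.42 = 8.78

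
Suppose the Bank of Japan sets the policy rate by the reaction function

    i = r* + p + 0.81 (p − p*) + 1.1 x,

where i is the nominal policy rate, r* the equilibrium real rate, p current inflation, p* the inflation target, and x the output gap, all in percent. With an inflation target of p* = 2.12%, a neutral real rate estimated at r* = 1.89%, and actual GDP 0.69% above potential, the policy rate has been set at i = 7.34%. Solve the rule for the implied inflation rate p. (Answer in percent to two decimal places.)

Output 0.69% above potential → x = 0.69.
Collecting p: i = r* + (1 + 0.81) p − 0.81 p* + 1.1 x
1.81 p = 7.34 − 1.89 + 0.81 × 2.12 − 1.1 × 0.69 = 6.4082
p = 6.4082 / 1.81 = 3.54

3.54%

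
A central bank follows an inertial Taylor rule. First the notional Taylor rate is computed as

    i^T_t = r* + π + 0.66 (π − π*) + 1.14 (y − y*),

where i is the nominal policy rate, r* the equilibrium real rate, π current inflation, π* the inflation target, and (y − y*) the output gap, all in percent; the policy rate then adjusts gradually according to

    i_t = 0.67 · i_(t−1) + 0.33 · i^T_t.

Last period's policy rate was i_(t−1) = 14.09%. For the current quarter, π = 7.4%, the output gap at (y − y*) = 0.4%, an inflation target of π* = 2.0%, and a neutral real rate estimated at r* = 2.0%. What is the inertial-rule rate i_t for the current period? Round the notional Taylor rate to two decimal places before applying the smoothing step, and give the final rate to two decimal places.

i^T_t = 2.0 + 7.4 + 0.66 × (7.4 − 2.0) + 1.14 × 0.4
   = 2.0 + 7.4 + 3.564 + 0.456 = 13.42
i_t = 0.67 × 14.09 + 0.33 × 13.42 = 9.4403 + 4.4286 = 13.87

13.87%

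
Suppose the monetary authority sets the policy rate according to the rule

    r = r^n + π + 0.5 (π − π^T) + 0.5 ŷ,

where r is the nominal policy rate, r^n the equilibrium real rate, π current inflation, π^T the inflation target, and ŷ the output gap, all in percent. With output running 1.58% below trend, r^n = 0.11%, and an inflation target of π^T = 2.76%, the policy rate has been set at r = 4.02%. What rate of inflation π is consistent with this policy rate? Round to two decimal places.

Output 1.58% below potential → ŷ = -1.58.
Collecting π: r = r^n + (1 + 0.5) π − 0.5 π^T + 0.5 ŷ
1.5 π = 4.02 − 0.11 + 0.5 × 2.76 − 0.5 × (-1.58) = 6.08
π = 6.08 / 1.5 = 4.05

4.05%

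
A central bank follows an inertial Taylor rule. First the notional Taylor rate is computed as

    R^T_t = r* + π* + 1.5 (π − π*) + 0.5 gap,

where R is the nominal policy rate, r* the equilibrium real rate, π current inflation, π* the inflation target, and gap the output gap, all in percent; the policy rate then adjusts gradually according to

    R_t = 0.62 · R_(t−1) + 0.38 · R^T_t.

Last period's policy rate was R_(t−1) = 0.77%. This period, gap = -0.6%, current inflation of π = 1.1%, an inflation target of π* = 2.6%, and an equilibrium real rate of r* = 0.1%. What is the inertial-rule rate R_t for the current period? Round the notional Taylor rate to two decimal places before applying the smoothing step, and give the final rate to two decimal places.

R^T_t = 0.1 + 2.6 + 1.5 × (1.1 − 2.6) + 0.5 × (-0.6)
   = 0.1 + 2.6 − 2.25 − 0.3 = 0.15
R_t = 0.62 × 0.77 + 0.38 × 0.15 = 0.4774 + 0.057 = 0.53

0.53%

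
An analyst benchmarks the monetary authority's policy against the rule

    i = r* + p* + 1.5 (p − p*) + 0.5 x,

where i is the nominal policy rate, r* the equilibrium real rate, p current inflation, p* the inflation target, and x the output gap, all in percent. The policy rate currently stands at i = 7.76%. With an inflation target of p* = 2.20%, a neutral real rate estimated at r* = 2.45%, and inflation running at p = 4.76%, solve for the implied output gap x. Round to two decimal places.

0.5 x = 7.76 − 2.45 − 2.20 − 1.5 × (4.76 − 2.20) = -0.73
x = -0.73 / 0.5 = -1.46

-1.46%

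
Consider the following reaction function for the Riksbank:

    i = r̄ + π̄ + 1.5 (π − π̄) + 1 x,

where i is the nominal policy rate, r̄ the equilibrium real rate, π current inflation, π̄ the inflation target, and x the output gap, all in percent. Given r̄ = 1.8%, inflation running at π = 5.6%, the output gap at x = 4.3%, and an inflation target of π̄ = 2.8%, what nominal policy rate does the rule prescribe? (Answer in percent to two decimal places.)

13.10%

i = 1.8 + 2.8 + 1.5 × (5.6 − 2.8) + 1 × 4.3
   = 1.8 + 2.8 + 4.2 + 4.3 = 13.10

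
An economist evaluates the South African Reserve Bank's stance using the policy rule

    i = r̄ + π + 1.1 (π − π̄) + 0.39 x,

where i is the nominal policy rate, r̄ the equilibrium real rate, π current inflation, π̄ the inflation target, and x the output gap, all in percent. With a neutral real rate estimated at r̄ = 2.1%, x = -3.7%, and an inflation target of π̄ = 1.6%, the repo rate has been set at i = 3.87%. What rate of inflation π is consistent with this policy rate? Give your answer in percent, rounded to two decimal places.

Collecting π: i = r̄ + (1 + 1.1) π − 1.1 π̄ + 0.39 x
2.1 π = 3.87 − 2.1 + 1.1 × 1.6 − 0.39 × (-3.7) = 4.973
π = 4.973 / 2.1 = 2.37

2.37%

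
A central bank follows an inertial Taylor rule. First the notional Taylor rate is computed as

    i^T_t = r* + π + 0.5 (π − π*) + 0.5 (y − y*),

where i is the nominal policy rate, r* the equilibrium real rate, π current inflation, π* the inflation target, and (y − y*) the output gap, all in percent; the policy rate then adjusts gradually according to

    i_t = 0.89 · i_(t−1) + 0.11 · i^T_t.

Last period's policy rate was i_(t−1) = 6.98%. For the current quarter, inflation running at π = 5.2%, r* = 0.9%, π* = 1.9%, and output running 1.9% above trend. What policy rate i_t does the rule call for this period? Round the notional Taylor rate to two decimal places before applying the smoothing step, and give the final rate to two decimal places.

Output 1.9% above potential → (y − y*) = 1.9.
i^T_t = 0.9 + 5.2 + 0.5 × (5.2 − 1.9) + 0.5 × 1.9
   = 0.9 + 5.2 + 1.65 + 0.95 = 8.70
i_t = 0.89 × 6.98 + 0.11 × 8.70 = 6.2122 + 0.957 = 7.17

7.17%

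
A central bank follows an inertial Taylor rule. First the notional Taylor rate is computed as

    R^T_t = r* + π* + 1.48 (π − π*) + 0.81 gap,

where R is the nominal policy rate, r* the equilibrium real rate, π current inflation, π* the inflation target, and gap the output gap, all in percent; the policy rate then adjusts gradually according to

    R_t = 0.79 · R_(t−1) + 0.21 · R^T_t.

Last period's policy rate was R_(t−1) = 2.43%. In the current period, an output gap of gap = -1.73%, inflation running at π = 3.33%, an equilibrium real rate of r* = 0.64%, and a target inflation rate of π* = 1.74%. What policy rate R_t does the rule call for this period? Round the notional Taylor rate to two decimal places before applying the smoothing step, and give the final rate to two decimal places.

R^T_t = 0.64 + 1.74 + 1.48 × (3.33 − 1.74) + 0.81 × (-1.73)
   = 0.64 + 1.74 + 2.3532 − 1.4013 = 3.33
R_t = 0.79 × 2.43 + 0.21 × 3.33 = 1.9197 + 0.6993 = 2.62

2.62%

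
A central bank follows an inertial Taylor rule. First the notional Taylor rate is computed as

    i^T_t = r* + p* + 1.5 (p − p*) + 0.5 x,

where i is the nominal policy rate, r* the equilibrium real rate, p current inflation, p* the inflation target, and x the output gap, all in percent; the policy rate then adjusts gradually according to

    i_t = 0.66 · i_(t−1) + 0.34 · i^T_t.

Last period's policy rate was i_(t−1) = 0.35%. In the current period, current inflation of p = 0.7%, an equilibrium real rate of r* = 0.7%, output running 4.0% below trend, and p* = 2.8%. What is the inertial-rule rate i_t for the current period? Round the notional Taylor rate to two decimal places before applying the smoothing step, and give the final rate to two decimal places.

-0.33%

Output 4.0% below potential → x = -4.0.
i^T_t = 0.7 + 2.8 + 1.5 × (0.7 − 2.8) + 0.5 × (-4.0)
   = 0.7 + 2.8 − 3.15 − 2 = -1.65
i_t = 0.66 × 0.35 + 0.34 × (-1.65) = 0.231 − 0.561 = -0.33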